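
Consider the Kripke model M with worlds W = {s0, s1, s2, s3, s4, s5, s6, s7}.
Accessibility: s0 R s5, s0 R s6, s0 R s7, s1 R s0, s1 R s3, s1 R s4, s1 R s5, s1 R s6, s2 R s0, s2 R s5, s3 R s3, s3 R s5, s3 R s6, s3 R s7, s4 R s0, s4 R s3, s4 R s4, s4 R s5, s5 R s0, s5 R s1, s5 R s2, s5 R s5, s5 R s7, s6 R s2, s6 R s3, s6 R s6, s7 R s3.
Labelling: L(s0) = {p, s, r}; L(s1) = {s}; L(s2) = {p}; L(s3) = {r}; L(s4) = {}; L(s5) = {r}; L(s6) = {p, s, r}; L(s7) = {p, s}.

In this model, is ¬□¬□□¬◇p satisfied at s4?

Recall that □ψ holds at a world iff ψ holds at every accessible world, and ◇ψ holds iff ψ holds at some accessible world.
At s4: □¬□□¬◇p is true, so ¬□¬□□¬◇p is false.
  At s4: □¬□□¬◇p requires ¬□□¬◇p at every successor {s0, s3, s4, s5}.
    At s0: ¬□□¬◇p is true.
    At s3: ¬□□¬◇p is true.
    At s4: ¬□□¬◇p is true.
    At s5: ¬□□¬◇p is true.
  So □¬□□¬◇p is true at s4.

No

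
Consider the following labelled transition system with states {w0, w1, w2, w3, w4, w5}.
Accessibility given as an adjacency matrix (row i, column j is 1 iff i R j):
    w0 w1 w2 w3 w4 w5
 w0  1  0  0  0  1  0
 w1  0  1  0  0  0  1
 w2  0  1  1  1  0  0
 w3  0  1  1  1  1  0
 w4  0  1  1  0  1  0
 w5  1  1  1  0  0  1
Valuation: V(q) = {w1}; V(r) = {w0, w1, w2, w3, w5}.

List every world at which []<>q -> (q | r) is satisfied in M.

Let φ = []<>q -> (q | r). Evaluate φ at each world:
  w0 (successors {w0, w4}): φ is true.
  w1 (successors {w1, w5}): φ is true.
  w2 (successors {w1, w2, w3}): φ is true.
  w3 (successors {w1, w2, w3, w4}): φ is true.
  w4 (successors {w1, w2, w4}): φ is false.
  w5 (successors {w0, w1, w2, w5}): φ is true.
For instance, at w0:
  At w0: []<>q is false, q | r is true, so []<>q -> (q | r) is true.
    At w0: []<>q requires <>q at every successor {w0, w4}.
      <>q fails at w0, so []<>q is false at w0.
Satisfying worlds: {w0, w1, w2, w3, w5}

w0, w1, w2, w3, w5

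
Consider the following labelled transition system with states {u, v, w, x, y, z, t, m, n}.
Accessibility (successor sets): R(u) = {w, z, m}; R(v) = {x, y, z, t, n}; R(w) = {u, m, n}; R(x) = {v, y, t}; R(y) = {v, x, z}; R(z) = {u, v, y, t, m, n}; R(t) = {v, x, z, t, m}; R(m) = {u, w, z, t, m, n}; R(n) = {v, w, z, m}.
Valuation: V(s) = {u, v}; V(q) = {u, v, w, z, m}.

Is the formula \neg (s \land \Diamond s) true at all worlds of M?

Yes

Let φ = \neg (s \land \Diamond s). Evaluate φ at each world:
  u (successors {w, z, m}): φ is true.
  v (successors {x, y, z, t, n}): φ is true.
  w (successors {u, m, n}): φ is true.
  x (successors {v, y, t}): φ is true.
  y (successors {v, x, z}): φ is true.
  z (successors {u, v, y, t, m, n}): φ is true.
  t (successors {v, x, z, t, m}): φ is true.
  m (successors {u, w, z, t, m, n}): φ is true.
  n (successors {v, w, z, m}): φ is true.
For instance, at u:
  At u: s \land \Diamond s is false, so \neg (s \land \Diamond s) is true.
    At u: s is true, \Diamond s is false, so s \land \Diamond s is false.
      At u: \Diamond s requires s at some successor in {w, z, m}.
        At w: s is false.
        At z: s is false.
        At m: s is false.
      So \Diamond s is false at u.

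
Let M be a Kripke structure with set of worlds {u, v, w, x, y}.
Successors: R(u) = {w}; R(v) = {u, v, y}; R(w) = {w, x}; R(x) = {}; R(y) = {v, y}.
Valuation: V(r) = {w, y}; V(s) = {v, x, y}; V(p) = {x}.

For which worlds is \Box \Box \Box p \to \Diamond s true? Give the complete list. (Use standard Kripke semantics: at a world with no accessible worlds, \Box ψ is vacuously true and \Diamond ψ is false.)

u, v, w, y

Let φ = \Box \Box \Box p \to \Diamond s. Evaluate φ at each world:
  u (successors {w}): φ is true.
  v (successors {u, v, y}): φ is true.
  w (successors {w, x}): φ is true.
  x (successors ∅): φ is false.
  y (successors {v, y}): φ is true.
For instance, at u:
  At u: \Box \Box \Box p is false, \Diamond s is false, so \Box \Box \Box p \to \Diamond s is true.
    At u: \Box \Box \Box p requires \Box \Box p at every successor {w}.
      \Box \Box p fails at w, so \Box \Box \Box p is false at u.
    At u: \Diamond s requires s at some successor in {w}.
      At w: s is false.
    So \Diamond s is false at u.
Satisfying worlds: {u, v, w, y}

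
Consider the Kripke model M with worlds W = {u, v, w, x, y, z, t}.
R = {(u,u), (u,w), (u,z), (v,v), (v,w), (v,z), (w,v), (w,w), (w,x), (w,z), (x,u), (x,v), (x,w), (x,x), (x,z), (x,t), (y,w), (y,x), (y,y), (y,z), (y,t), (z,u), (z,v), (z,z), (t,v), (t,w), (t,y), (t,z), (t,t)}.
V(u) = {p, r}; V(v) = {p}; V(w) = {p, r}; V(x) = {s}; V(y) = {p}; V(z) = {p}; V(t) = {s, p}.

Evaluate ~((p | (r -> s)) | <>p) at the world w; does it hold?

At w: (p | (r -> s)) | <>p is true, so ~((p | (r -> s)) | <>p) is false.
  At w: p | (r -> s) is true, <>p is true, so (p | (r -> s)) | <>p is true.
    At w: <>p requires p at some successor in {v, w, x, z}.
      p holds at v, so <>p is true at w.

No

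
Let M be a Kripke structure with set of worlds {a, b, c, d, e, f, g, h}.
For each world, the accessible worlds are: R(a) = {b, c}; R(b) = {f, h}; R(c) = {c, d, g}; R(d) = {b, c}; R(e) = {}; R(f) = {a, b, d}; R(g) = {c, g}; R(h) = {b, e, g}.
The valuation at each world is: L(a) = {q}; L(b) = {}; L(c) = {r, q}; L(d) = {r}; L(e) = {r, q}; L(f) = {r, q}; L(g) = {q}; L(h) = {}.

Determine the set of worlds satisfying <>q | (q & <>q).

Let φ = <>q | (q & <>q). Evaluate φ at each world:
  a (successors {b, c}): φ is true.
  b (successors {f, h}): φ is true.
  c (successors {c, d, g}): φ is true.
  d (successors {b, c}): φ is true.
  e (successors ∅): φ is false.
  f (successors {a, b, d}): φ is true.
  g (successors {c, g}): φ is true.
  h (successors {b, e, g}): φ is true.
For instance, at h:
  At h: <>q is true, q & <>q is false, so <>q | (q & <>q) is true.
    At h: <>q requires q at some successor in {b, e, g}.
      q holds at e, so <>q is true at h.
    At h: q is false, <>q is true, so q & <>q is false.
      At h: <>q requires q at some successor in {b, e, g}.
        q holds at e, so <>q is true at h.
Satisfying worlds: {a, b, c, d, f, g, h}

a, b, c, d, f, g, h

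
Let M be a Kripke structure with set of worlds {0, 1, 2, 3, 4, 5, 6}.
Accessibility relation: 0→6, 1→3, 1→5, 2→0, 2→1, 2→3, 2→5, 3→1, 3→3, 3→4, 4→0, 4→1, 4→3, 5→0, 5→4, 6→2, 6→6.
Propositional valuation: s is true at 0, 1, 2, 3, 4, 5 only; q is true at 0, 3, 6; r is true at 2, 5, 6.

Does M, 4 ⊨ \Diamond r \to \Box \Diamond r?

Yes

At 4: \Diamond r is false, \Box \Diamond r is false, so \Diamond r \to \Box \Diamond r is true.
  At 4: \Diamond r requires r at some successor in {0, 1, 3}.
    At 0: r is false.
    At 1: r is false.
    At 3: r is false.
  So \Diamond r is false at 4.
  At 4: \Box \Diamond r requires \Diamond r at every successor {0, 1, 3}.
    \Diamond r fails at 3, so \Box \Diamond r is false at 4.
      At 3: \Diamond r requires r at some successor in {1, 3, 4}.
        At 1: r is false.
        At 3: r is false.
        At 4: r is false.
      So \Diamond r is false at 3.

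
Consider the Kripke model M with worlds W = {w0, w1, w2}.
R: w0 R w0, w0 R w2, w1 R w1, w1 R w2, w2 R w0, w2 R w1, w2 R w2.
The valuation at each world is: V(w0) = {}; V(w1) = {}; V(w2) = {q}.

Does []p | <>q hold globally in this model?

Yes

Let φ = []p | <>q. Evaluate φ at each world:
  w0 (successors {w0, w2}): φ is true.
  w1 (successors {w1, w2}): φ is true.
  w2 (successors {w0, w1, w2}): φ is true.
For instance, at w1:
  At w1: []p is false, <>q is true, so []p | <>q is true.
    At w1: []p requires p at every successor {w1, w2}.
      p fails at w1, so []p is false at w1.
    At w1: <>q requires q at some successor in {w1, w2}.
      q holds at w2, so <>q is true at w1.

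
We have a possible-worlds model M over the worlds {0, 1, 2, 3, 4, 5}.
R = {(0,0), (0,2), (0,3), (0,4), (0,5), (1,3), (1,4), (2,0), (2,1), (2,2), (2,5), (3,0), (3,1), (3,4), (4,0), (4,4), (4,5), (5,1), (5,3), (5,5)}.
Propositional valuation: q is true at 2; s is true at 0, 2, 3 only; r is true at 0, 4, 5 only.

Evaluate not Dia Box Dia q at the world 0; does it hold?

Yes

At 0: Dia Box Dia q is false, so not Dia Box Dia q is true.
  At 0: Dia Box Dia q requires Box Dia q at some successor in {0, 2, 3, 4, 5}.
    At 0: Box Dia q is false.
    At 2: Box Dia q is false.
    At 3: Box Dia q is false.
    At 4: Box Dia q is false.
    At 5: Box Dia q is false.
  So Dia Box Dia q is false at 0.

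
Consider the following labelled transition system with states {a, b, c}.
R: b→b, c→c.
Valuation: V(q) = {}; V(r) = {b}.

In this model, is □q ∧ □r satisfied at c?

At c: □q is false, □r is false, so □q ∧ □r is false.
  At c: □q requires q at every successor {c}.
    q fails at c, so □q is false at c.
  At c: □r requires r at every successor {c}.
    r fails at c, so □r is false at c.

No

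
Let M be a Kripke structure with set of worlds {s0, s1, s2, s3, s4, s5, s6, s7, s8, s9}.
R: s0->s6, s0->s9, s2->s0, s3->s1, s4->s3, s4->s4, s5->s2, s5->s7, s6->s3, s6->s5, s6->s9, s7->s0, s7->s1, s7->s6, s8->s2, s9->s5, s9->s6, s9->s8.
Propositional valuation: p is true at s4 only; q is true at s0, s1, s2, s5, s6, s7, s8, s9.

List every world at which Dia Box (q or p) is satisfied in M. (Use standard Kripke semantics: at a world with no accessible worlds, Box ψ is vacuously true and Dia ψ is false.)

s0, s2, s3, s4, s5, s6, s7, s8, s9

Let φ = Dia Box (q or p). Evaluate φ at each world:
  s0 (successors {s6, s9}): φ is true.
  s1 (successors ∅): φ is false.
  s2 (successors {s0}): φ is true.
  s3 (successors {s1}): φ is true.
  s4 (successors {s3, s4}): φ is true.
  s5 (successors {s2, s7}): φ is true.
  s6 (successors {s3, s5, s9}): φ is true.
  s7 (successors {s0, s1, s6}): φ is true.
  s8 (successors {s2}): φ is true.
  s9 (successors {s5, s6, s8}): φ is true.
For instance, at s3:
  At s3: Dia Box (q or p) requires Box (q or p) at some successor in {s1}.
    Box (q or p) holds at s1, so Dia Box (q or p) is true at s3.
      At s1: no accessible worlds, so Box (q or p) holds vacuously.
Satisfying worlds: {s0, s2, s3, s4, s5, s6, s7, s8, s9}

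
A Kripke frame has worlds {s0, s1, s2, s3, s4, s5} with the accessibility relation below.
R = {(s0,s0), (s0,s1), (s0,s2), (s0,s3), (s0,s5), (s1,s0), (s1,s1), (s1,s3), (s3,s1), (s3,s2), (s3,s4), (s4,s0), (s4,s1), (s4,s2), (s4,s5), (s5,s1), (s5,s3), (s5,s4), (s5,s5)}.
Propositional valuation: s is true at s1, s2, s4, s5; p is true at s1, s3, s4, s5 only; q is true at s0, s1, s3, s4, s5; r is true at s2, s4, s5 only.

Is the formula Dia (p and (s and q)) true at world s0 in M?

Yes

At s0: Dia (p and (s and q)) requires p and (s and q) at some successor in {s0, s1, s2, s3, s5}.
  p and (s and q) holds at s1, so Dia (p and (s and q)) is true at s0.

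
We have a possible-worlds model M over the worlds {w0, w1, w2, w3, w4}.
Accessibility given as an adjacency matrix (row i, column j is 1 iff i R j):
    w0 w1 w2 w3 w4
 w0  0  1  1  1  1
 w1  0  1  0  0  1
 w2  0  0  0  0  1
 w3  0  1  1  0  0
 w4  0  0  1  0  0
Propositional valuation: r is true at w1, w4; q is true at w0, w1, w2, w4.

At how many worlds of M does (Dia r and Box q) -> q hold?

4

Let φ = (Dia r and Box q) -> q. Evaluate φ at each world:
  w0 (successors {w1, w2, w3, w4}): φ is true.
  w1 (successors {w1, w4}): φ is true.
  w2 (successors {w4}): φ is true.
  w3 (successors {w1, w2}): φ is false.
  w4 (successors {w2}): φ is true.
For instance, at w0:
  At w0: Dia r and Box q is false, q is true, so (Dia r and Box q) -> q is true.
    At w0: Dia r is true, Box q is false, so Dia r and Box q is false.
      At w0: Dia r requires r at some successor in {w1, w2, w3, w4}.
        r holds at w1, so Dia r is true at w0.
      At w0: Box q requires q at every successor {w1, w2, w3, w4}.
        q fails at w3, so Box q is false at w0.
Satisfying worlds: {w0, w1, w2, w4}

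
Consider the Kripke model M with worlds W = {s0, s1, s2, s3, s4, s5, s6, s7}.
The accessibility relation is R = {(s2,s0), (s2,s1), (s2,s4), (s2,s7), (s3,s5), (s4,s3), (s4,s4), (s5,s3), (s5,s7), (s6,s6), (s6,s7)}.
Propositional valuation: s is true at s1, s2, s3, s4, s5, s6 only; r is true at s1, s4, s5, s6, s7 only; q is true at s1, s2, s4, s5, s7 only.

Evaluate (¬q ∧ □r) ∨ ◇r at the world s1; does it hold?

At s1: ¬q ∧ □r is false, ◇r is false, so (¬q ∧ □r) ∨ ◇r is false.
  At s1: ¬q is false, □r is true, so ¬q ∧ □r is false.
    At s1: no accessible worlds, so □r holds vacuously.
  At s1: no accessible worlds, so ◇r is false.

No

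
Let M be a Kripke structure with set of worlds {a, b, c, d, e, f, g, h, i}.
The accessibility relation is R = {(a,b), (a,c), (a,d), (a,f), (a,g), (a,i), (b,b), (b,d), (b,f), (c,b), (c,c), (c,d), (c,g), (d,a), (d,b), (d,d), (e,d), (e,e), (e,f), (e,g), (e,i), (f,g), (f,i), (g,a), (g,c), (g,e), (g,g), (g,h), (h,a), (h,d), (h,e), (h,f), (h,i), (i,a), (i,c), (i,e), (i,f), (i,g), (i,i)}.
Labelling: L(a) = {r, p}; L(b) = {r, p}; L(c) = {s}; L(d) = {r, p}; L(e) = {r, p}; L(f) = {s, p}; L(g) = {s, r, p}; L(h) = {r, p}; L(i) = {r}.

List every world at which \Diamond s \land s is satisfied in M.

c, f, g

Recall that \Diamond ψ holds at a world iff ψ holds at some accessible world.
Let φ = \Diamond s \land s. Evaluate φ at each world:
  a (successors {b, c, d, f, g, i}): φ is false.
  b (successors {b, d, f}): φ is false.
  c (successors {b, c, d, g}): φ is true.
  d (successors {a, b, d}): φ is false.
  e (successors {d, e, f, g, i}): φ is false.
  f (successors {g, i}): φ is true.
  g (successors {a, c, e, g, h}): φ is true.
  h (successors {a, d, e, f, i}): φ is false.
  i (successors {a, c, e, f, g, i}): φ is false.
For instance, at f:
  At f: \Diamond s is true, s is true, so \Diamond s \land s is true.
    At f: \Diamond s requires s at some successor in {g, i}.
      s holds at g, so \Diamond s is true at f.
Satisfying worlds: {c, f, g}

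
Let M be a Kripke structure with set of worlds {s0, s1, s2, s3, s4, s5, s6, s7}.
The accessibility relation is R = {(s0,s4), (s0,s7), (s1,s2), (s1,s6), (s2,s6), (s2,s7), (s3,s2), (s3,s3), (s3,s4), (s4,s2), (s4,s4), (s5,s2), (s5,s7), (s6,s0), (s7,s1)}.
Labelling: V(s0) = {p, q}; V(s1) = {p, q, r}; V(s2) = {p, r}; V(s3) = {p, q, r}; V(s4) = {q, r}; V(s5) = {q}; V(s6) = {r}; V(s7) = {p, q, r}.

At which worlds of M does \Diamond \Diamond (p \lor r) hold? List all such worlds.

Let φ = \Diamond \Diamond (p \lor r). Evaluate φ at each world:
  s0 (successors {s4, s7}): φ is true.
  s1 (successors {s2, s6}): φ is true.
  s2 (successors {s6, s7}): φ is true.
  s3 (successors {s2, s3, s4}): φ is true.
  s4 (successors {s2, s4}): φ is true.
  s5 (successors {s2, s7}): φ is true.
  s6 (successors {s0}): φ is true.
  s7 (successors {s1}): φ is true.
For instance, at s5:
  At s5: \Diamond \Diamond (p \lor r) requires \Diamond (p \lor r) at some successor in {s2, s7}.
    \Diamond (p \lor r) holds at s2, so \Diamond \Diamond (p \lor r) is true at s5.
      At s2: \Diamond (p \lor r) requires p \lor r at some successor in {s6, s7}.
        p \lor r holds at s6, so \Diamond (p \lor r) is true at s2.
Satisfying worlds: {s0, s1, s2, s3, s4, s5, s6, s7}

s0, s1, s2, s3, s4, s5, s6, s7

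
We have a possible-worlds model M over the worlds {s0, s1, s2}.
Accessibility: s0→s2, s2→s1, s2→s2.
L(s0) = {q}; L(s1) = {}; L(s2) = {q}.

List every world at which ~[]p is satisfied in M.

s0, s2

Let φ = ~[]p. Evaluate φ at each world:
  s0 (successors {s2}): φ is true.
  s1 (successors ∅): φ is false.
  s2 (successors {s1, s2}): φ is true.
For instance, at s2:
  At s2: []p is false, so ~[]p is true.
    At s2: []p requires p at every successor {s1, s2}.
      p fails at s1, so []p is false at s2.
Satisfying worlds: {s0, s2}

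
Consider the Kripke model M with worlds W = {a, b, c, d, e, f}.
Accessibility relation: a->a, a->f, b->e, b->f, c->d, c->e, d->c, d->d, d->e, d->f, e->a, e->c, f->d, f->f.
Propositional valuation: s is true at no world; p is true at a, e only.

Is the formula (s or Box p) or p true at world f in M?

No

At f: s or Box p is false, p is false, so (s or Box p) or p is false.
  At f: s is false, Box p is false, so s or Box p is false.
    At f: Box p requires p at every successor {d, f}.
      p fails at d, so Box p is false at f.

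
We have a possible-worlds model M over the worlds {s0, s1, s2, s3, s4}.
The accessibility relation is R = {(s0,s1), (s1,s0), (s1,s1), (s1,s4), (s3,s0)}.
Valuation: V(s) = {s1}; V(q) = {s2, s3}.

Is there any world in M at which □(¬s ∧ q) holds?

Let φ = □(¬s ∧ q). Evaluate φ at each world:
  s0 (successors {s1}): φ is false.
  s1 (successors {s0, s1, s4}): φ is false.
  s2 (successors ∅): φ is true.
  s3 (successors {s0}): φ is false.
  s4 (successors ∅): φ is true.
Detail at s2 (witness):
  At s2: no accessible worlds, so □(¬s ∧ q) holds vacuously.

Yes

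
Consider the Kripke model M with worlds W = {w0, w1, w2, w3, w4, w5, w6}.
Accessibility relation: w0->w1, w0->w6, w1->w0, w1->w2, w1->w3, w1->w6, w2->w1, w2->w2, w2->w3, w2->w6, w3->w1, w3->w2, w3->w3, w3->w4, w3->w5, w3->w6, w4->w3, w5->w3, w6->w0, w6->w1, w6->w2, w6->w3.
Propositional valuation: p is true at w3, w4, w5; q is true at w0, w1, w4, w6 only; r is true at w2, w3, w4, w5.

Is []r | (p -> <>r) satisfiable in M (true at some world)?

Let φ = []r | (p -> <>r). Evaluate φ at each world:
  w0 (successors {w1, w6}): φ is true.
  w1 (successors {w0, w2, w3, w6}): φ is true.
  w2 (successors {w1, w2, w3, w6}): φ is true.
  w3 (successors {w1, w2, w3, w4, w5, w6}): φ is true.
  w4 (successors {w3}): φ is true.
  w5 (successors {w3}): φ is true.
  w6 (successors {w0, w1, w2, w3}): φ is true.
Detail at w0 (witness):
  At w0: []r is false, p -> <>r is true, so []r | (p -> <>r) is true.
    At w0: []r requires r at every successor {w1, w6}.
      r fails at w1, so []r is false at w0.
    At w0: p is false, <>r is false, so p -> <>r is true.
      At w0: <>r requires r at some successor in {w1, w6}.
        At w1: r is false.
        At w6: r is false.
      So <>r is false at w0.

Yes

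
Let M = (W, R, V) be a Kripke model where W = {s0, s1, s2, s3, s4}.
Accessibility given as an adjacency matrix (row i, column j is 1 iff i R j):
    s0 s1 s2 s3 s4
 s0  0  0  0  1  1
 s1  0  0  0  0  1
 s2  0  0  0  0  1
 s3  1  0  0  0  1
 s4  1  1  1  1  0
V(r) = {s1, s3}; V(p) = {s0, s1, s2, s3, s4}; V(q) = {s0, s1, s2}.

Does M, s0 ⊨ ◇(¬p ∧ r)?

At s0: ◇(¬p ∧ r) requires ¬p ∧ r at some successor in {s3, s4}.
  At s3: ¬p ∧ r is false.
  At s4: ¬p ∧ r is false.
So ◇(¬p ∧ r) is false at s0.

No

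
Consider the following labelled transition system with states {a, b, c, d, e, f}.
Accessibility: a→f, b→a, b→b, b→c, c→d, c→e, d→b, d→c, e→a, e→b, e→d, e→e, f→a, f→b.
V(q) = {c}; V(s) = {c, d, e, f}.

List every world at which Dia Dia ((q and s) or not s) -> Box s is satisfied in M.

Let φ = Dia Dia ((q and s) or not s) -> Box s. Evaluate φ at each world:
  a (successors {f}): φ is true.
  b (successors {a, b, c}): φ is false.
  c (successors {d, e}): φ is true.
  d (successors {b, c}): φ is false.
  e (successors {a, b, d, e}): φ is false.
  f (successors {a, b}): φ is false.
For instance, at a:
  At a: Dia Dia ((q and s) or not s) is true, Box s is true, so Dia Dia ((q and s) or not s) -> Box s is true.
    At a: Dia Dia ((q and s) or not s) requires Dia ((q and s) or not s) at some successor in {f}.
      Dia ((q and s) or not s) holds at f, so Dia Dia ((q and s) or not s) is true at a.
    At a: Box s requires s at every successor {f}.
      At f: s is true.
    So Box s is true at a.
Satisfying worlds: {a, c}

a, c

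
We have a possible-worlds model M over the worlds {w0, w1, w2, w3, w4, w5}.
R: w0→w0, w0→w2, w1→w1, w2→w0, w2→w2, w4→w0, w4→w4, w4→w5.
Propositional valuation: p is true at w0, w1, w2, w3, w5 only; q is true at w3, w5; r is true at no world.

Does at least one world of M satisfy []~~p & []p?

Recall that []ψ holds at a world iff ψ holds at every accessible world, and <>ψ holds iff ψ holds at some accessible world.
Let φ = []~~p & []p. Evaluate φ at each world:
  w0 (successors {w0, w2}): φ is true.
  w1 (successors {w1}): φ is true.
  w2 (successors {w0, w2}): φ is true.
  w3 (successors ∅): φ is true.
  w4 (successors {w0, w4, w5}): φ is false.
  w5 (successors ∅): φ is true.
Detail at w0 (witness):
  At w0: []~~p is true, []p is true, so []~~p & []p is true.
    At w0: []~~p requires ~~p at every successor {w0, w2}.
      At w0: ~~p is true.
      At w2: ~~p is true.
    So []~~p is true at w0.
    At w0: []p requires p at every successor {w0, w2}.
      At w0: p is true.
      At w2: p is true.
    So []p is true at w0.

Yes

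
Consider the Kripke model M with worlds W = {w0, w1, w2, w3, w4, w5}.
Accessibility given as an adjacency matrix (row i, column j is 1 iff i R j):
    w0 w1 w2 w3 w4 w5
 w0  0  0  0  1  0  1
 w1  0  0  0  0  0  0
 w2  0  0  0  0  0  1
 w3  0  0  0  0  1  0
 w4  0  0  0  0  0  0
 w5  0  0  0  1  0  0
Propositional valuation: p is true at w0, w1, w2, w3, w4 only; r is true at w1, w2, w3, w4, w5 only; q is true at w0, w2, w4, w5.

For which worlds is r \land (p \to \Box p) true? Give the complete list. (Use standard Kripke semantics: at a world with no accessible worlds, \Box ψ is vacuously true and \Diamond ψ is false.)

w1, w3, w4, w5

Recall that \Box ψ holds at a world iff ψ holds at every accessible world, and \Diamond ψ holds iff ψ holds at some accessible world.
Let φ = r \land (p \to \Box p). Evaluate φ at each world:
  w0 (successors {w3, w5}): φ is false.
  w1 (successors ∅): φ is true.
  w2 (successors {w5}): φ is false.
  w3 (successors {w4}): φ is true.
  w4 (successors ∅): φ is true.
  w5 (successors {w3}): φ is true.
For instance, at w0:
  At w0: r is false, p \to \Box p is false, so r \land (p \to \Box p) is false.
    At w0: p is true, \Box p is false, so p \to \Box p is false.
      At w0: \Box p requires p at every successor {w3, w5}.
        p fails at w5, so \Box p is false at w0.
Satisfying worlds: {w1, w3, w4, w5}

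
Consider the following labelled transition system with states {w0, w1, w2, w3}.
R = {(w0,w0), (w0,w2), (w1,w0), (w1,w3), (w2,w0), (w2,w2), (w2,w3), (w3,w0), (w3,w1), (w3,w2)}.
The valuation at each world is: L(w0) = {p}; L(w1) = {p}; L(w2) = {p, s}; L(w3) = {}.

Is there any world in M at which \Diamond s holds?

Let φ = \Diamond s. Evaluate φ at each world:
  w0 (successors {w0, w2}): φ is true.
  w1 (successors {w0, w3}): φ is false.
  w2 (successors {w0, w2, w3}): φ is true.
  w3 (successors {w0, w1, w2}): φ is true.
Detail at w0 (witness):
  At w0: \Diamond s requires s at some successor in {w0, w2}.
    s holds at w2, so \Diamond s is true at w0.

Yes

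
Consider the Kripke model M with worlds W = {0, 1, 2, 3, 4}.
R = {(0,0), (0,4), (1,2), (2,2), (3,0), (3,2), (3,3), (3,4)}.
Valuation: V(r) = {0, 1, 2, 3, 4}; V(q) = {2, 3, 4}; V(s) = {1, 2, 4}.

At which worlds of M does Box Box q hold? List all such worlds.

1, 2, 4

Recall that Box ψ holds at a world iff ψ holds at every accessible world, and Dia ψ holds iff ψ holds at some accessible world.
Let φ = Box Box q. Evaluate φ at each world:
  0 (successors {0, 4}): φ is false.
  1 (successors {2}): φ is true.
  2 (successors {2}): φ is true.
  3 (successors {0, 2, 3, 4}): φ is false.
  4 (successors ∅): φ is true.
For instance, at 3:
  At 3: Box Box q requires Box q at every successor {0, 2, 3, 4}.
    Box q fails at 0, so Box Box q is false at 3.
      At 0: Box q requires q at every successor {0, 4}.
        q fails at 0, so Box q is false at 0.
Satisfying worlds: {1, 2, 4}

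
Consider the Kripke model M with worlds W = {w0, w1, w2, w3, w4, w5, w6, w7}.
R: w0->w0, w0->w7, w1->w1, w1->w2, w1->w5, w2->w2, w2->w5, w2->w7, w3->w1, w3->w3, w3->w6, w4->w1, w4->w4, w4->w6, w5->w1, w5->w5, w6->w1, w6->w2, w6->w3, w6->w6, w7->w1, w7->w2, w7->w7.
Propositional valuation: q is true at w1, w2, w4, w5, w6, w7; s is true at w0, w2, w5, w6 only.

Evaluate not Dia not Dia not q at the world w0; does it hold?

No

At w0: Dia not Dia not q is true, so not Dia not Dia not q is false.
  At w0: Dia not Dia not q requires not Dia not q at some successor in {w0, w7}.
    not Dia not q holds at w7, so Dia not Dia not q is true at w0.
      At w7: Dia not q is false, so not Dia not q is true.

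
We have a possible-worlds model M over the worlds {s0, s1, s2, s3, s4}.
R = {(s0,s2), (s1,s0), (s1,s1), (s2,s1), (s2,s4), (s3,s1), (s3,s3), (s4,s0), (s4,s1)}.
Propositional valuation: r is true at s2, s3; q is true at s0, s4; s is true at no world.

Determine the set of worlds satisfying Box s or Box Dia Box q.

Let φ = Box s or Box Dia Box q. Evaluate φ at each world:
  s0 (successors {s2}): φ is false.
  s1 (successors {s0, s1}): φ is false.
  s2 (successors {s1, s4}): φ is false.
  s3 (successors {s1, s3}): φ is false.
  s4 (successors {s0, s1}): φ is false.
For instance, at s1:
  At s1: Box s is false, Box Dia Box q is false, so Box s or Box Dia Box q is false.
    At s1: Box s requires s at every successor {s0, s1}.
      s fails at s0, so Box s is false at s1.
    At s1: Box Dia Box q requires Dia Box q at every successor {s0, s1}.
      Dia Box q fails at s0, so Box Dia Box q is false at s1.
Satisfying worlds: none.

none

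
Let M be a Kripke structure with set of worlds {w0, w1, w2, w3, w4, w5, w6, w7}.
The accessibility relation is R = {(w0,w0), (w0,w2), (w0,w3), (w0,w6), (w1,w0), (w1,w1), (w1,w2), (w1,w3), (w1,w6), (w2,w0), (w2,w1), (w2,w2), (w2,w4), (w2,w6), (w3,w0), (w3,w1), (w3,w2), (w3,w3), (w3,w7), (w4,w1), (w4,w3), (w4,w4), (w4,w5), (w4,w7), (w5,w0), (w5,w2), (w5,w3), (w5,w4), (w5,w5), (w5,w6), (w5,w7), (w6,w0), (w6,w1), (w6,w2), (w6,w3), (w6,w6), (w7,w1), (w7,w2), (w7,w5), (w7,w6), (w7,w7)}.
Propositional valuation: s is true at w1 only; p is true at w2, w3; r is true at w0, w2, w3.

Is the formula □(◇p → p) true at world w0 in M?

No

At w0: □(◇p → p) requires ◇p → p at every successor {w0, w2, w3, w6}.
  ◇p → p fails at w0, so □(◇p → p) is false at w0.
    At w0: ◇p is true, p is false, so ◇p → p is false.
      At w0: ◇p requires p at some successor in {w0, w2, w3, w6}.
        p holds at w2, so ◇p is true at w0.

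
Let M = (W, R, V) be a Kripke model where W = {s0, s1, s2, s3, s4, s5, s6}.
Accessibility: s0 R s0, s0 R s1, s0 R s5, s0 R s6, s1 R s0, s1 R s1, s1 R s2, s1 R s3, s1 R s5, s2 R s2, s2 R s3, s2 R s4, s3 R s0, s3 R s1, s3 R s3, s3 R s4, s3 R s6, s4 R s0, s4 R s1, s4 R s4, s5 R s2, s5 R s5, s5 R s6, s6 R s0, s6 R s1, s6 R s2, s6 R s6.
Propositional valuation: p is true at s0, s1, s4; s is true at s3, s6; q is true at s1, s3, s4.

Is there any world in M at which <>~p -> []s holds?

Yes

Let φ = <>~p -> []s. Evaluate φ at each world:
  s0 (successors {s0, s1, s5, s6}): φ is false.
  s1 (successors {s0, s1, s2, s3, s5}): φ is false.
  s2 (successors {s2, s3, s4}): φ is false.
  s3 (successors {s0, s1, s3, s4, s6}): φ is false.
  s4 (successors {s0, s1, s4}): φ is true.
  s5 (successors {s2, s5, s6}): φ is false.
  s6 (successors {s0, s1, s2, s6}): φ is false.
Detail at s4 (witness):
  At s4: <>~p is false, []s is false, so <>~p -> []s is true.
    At s4: <>~p requires ~p at some successor in {s0, s1, s4}.
      At s0: ~p is false.
      At s1: ~p is false.
      At s4: ~p is false.
    So <>~p is false at s4.
    At s4: []s requires s at every successor {s0, s1, s4}.
      s fails at s0, so []s is false at s4.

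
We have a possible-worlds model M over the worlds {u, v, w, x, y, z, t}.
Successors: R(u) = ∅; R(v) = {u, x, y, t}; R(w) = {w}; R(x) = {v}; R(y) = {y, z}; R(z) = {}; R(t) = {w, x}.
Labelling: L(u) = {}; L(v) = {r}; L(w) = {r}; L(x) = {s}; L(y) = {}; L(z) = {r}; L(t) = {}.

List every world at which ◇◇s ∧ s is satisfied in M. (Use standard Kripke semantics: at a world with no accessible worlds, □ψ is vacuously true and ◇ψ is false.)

Recall that ◇ψ holds at a world iff ψ holds at some accessible world.
Let φ = ◇◇s ∧ s. Evaluate φ at each world:
  u (successors ∅): φ is false.
  v (successors {u, x, y, t}): φ is false.
  w (successors {w}): φ is false.
  x (successors {v}): φ is true.
  y (successors {y, z}): φ is false.
  z (successors ∅): φ is false.
  t (successors {w, x}): φ is false.
For instance, at w:
  At w: ◇◇s is false, s is false, so ◇◇s ∧ s is false.
    At w: ◇◇s requires ◇s at some successor in {w}.
      At w: ◇s is false.
    So ◇◇s is false at w.
Satisfying worlds: {x}

x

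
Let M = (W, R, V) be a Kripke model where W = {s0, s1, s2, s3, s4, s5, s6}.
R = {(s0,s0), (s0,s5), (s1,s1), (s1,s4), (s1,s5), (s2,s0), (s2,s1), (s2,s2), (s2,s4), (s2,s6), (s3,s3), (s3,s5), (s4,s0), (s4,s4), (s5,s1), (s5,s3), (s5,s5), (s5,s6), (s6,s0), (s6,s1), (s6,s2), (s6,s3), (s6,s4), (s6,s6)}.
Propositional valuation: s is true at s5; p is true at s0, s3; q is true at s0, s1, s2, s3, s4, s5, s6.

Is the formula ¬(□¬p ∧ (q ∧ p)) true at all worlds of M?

Yes

Let φ = ¬(□¬p ∧ (q ∧ p)). Evaluate φ at each world:
  s0 (successors {s0, s5}): φ is true.
  s1 (successors {s1, s4, s5}): φ is true.
  s2 (successors {s0, s1, s2, s4, s6}): φ is true.
  s3 (successors {s3, s5}): φ is true.
  s4 (successors {s0, s4}): φ is true.
  s5 (successors {s1, s3, s5, s6}): φ is true.
  s6 (successors {s0, s1, s2, s3, s4, s6}): φ is true.
For instance, at s2:
  At s2: □¬p ∧ (q ∧ p) is false, so ¬(□¬p ∧ (q ∧ p)) is true.
    At s2: □¬p is false, q ∧ p is false, so □¬p ∧ (q ∧ p) is false.
      At s2: □¬p requires ¬p at every successor {s0, s1, s2, s4, s6}.
        ¬p fails at s0, so □¬p is false at s2.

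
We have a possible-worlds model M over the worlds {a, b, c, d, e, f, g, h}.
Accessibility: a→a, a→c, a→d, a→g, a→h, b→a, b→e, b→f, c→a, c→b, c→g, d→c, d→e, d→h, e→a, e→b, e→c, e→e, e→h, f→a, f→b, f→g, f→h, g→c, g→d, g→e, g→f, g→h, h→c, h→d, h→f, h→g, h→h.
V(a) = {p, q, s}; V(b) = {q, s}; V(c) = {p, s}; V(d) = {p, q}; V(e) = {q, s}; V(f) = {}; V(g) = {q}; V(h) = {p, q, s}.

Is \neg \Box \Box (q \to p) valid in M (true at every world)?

Let φ = \neg \Box \Box (q \to p). Evaluate φ at each world:
  a (successors {a, c, d, g, h}): φ is true.
  b (successors {a, e, f}): φ is true.
  c (successors {a, b, g}): φ is true.
  d (successors {c, e, h}): φ is true.
  e (successors {a, b, c, e, h}): φ is true.
  f (successors {a, b, g, h}): φ is true.
  g (successors {c, d, e, f, h}): φ is true.
  h (successors {c, d, f, g, h}): φ is true.
For instance, at f:
  At f: \Box \Box (q \to p) is false, so \neg \Box \Box (q \to p) is true.
    At f: \Box \Box (q \to p) requires \Box (q \to p) at every successor {a, b, g, h}.
      \Box (q \to p) fails at a, so \Box \Box (q \to p) is false at f.

Yes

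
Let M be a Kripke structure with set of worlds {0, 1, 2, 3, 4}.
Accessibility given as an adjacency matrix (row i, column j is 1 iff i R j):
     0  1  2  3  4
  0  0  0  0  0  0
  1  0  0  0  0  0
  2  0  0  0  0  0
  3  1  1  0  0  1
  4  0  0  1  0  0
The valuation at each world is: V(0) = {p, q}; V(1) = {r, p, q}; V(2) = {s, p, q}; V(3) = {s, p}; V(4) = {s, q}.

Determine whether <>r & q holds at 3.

At 3: <>r is true, q is false, so <>r & q is false.
  At 3: <>r requires r at some successor in {0, 1, 4}.
    r holds at 1, so <>r is true at 3.

No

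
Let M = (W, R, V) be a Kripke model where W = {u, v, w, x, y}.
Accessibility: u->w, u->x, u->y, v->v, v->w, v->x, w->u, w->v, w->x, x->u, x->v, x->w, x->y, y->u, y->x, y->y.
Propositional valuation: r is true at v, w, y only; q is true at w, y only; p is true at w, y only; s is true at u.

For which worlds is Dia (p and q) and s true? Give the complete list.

Let φ = Dia (p and q) and s. Evaluate φ at each world:
  u (successors {w, x, y}): φ is true.
  v (successors {v, w, x}): φ is false.
  w (successors {u, v, x}): φ is false.
  x (successors {u, v, w, y}): φ is false.
  y (successors {u, x, y}): φ is false.
For instance, at x:
  At x: Dia (p and q) is true, s is false, so Dia (p and q) and s is false.
    At x: Dia (p and q) requires p and q at some successor in {u, v, w, y}.
      p and q holds at w, so Dia (p and q) is true at x.
Satisfying worlds: {u}

u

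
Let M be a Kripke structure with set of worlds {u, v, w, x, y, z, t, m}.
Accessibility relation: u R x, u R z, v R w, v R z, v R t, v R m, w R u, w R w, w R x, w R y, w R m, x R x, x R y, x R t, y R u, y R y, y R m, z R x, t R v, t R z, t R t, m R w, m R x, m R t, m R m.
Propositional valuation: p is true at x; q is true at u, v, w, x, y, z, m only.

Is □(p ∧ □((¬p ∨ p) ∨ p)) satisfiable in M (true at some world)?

Yes

Let φ = □(p ∧ □((¬p ∨ p) ∨ p)). Evaluate φ at each world:
  u (successors {x, z}): φ is false.
  v (successors {w, z, t, m}): φ is false.
  w (successors {u, w, x, y, m}): φ is false.
  x (successors {x, y, t}): φ is false.
  y (successors {u, y, m}): φ is false.
  z (successors {x}): φ is true.
  t (successors {v, z, t}): φ is false.
  m (successors {w, x, t, m}): φ is false.
Detail at z (witness):
  At z: □(p ∧ □((¬p ∨ p) ∨ p)) requires p ∧ □((¬p ∨ p) ∨ p) at every successor {x}.
      At x: p is true, □((¬p ∨ p) ∨ p) is true, so p ∧ □((¬p ∨ p) ∨ p) is true.
  So □(p ∧ □((¬p ∨ p) ∨ p)) is true at z.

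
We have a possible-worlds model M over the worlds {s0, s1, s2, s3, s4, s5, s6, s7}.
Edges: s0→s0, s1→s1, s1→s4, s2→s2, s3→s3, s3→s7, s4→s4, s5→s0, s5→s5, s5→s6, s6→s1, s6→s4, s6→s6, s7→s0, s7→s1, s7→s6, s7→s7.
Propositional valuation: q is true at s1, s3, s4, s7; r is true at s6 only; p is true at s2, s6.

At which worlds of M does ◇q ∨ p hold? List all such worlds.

Let φ = ◇q ∨ p. Evaluate φ at each world:
  s0 (successors {s0}): φ is false.
  s1 (successors {s1, s4}): φ is true.
  s2 (successors {s2}): φ is true.
  s3 (successors {s3, s7}): φ is true.
  s4 (successors {s4}): φ is true.
  s5 (successors {s0, s5, s6}): φ is false.
  s6 (successors {s1, s4, s6}): φ is true.
  s7 (successors {s0, s1, s6, s7}): φ is true.
For instance, at s5:
  At s5: ◇q is false, p is false, so ◇q ∨ p is false.
    At s5: ◇q requires q at some successor in {s0, s5, s6}.
      At s0: q is false.
      At s5: q is false.
      At s6: q is false.
    So ◇q is false at s5.
Satisfying worlds: {s1, s2, s3, s4, s6, s7}

s1, s2, s3, s4, s6, s7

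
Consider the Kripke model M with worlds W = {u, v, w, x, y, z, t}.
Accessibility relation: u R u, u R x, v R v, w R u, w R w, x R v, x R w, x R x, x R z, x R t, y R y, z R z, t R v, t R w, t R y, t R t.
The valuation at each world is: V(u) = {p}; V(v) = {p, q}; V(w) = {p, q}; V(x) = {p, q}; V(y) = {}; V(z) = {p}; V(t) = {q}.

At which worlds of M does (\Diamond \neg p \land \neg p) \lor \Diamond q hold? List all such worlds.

Let φ = (\Diamond \neg p \land \neg p) \lor \Diamond q. Evaluate φ at each world:
  u (successors {u, x}): φ is true.
  v (successors {v}): φ is true.
  w (successors {u, w}): φ is true.
  x (successors {v, w, x, z, t}): φ is true.
  y (successors {y}): φ is true.
  z (successors {z}): φ is false.
  t (successors {v, w, y, t}): φ is true.
For instance, at v:
  At v: \Diamond \neg p \land \neg p is false, \Diamond q is true, so (\Diamond \neg p \land \neg p) \lor \Diamond q is true.
    At v: \Diamond \neg p is false, \neg p is false, so \Diamond \neg p \land \neg p is false.
      At v: \Diamond \neg p requires \neg p at some successor in {v}.
        At v: \neg p is false.
      So \Diamond \neg p is false at v.
    At v: \Diamond q requires q at some successor in {v}.
      q holds at v, so \Diamond q is true at v.
Satisfying worlds: {u, v, w, x, y, t}

u, v, w, x, y, t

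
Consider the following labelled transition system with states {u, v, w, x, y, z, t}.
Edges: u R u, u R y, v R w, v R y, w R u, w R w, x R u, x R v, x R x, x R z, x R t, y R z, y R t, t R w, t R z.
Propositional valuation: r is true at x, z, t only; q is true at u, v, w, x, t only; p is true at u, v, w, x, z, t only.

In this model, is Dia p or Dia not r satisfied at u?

At u: Dia p is true, Dia not r is true, so Dia p or Dia not r is true.
  At u: Dia p requires p at some successor in {u, y}.
    p holds at u, so Dia p is true at u.
  At u: Dia not r requires not r at some successor in {u, y}.
    not r holds at u, so Dia not r is true at u.

Yes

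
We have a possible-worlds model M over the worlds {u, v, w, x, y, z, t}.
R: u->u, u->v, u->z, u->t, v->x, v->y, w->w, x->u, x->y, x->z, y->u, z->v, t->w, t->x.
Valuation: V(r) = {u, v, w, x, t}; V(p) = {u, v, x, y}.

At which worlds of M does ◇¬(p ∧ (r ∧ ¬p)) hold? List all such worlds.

Recall that ◇ψ holds at a world iff ψ holds at some accessible world.
Let φ = ◇¬(p ∧ (r ∧ ¬p)). Evaluate φ at each world:
  u (successors {u, v, z, t}): φ is true.
  v (successors {x, y}): φ is true.
  w (successors {w}): φ is true.
  x (successors {u, y, z}): φ is true.
  y (successors {u}): φ is true.
  z (successors {v}): φ is true.
  t (successors {w, x}): φ is true.
For instance, at t:
  At t: ◇¬(p ∧ (r ∧ ¬p)) requires ¬(p ∧ (r ∧ ¬p)) at some successor in {w, x}.
    ¬(p ∧ (r ∧ ¬p)) holds at w, so ◇¬(p ∧ (r ∧ ¬p)) is true at t.
Satisfying worlds: {u, v, w, x, y, z, t}

u, v, w, x, y, z, t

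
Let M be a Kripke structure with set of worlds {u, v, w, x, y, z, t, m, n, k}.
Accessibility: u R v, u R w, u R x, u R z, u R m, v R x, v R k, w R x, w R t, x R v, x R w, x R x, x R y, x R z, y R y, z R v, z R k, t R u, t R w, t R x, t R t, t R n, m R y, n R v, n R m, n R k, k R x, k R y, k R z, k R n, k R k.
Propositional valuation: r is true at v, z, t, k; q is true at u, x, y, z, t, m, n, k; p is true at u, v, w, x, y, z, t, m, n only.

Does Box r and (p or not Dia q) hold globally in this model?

Let φ = Box r and (p or not Dia q). Evaluate φ at each world:
  u (successors {v, w, x, z, m}): φ is false.
  v (successors {x, k}): φ is false.
  w (successors {x, t}): φ is false.
  x (successors {v, w, x, y, z}): φ is false.
  y (successors {y}): φ is false.
  z (successors {v, k}): φ is true.
  t (successors {u, w, x, t, n}): φ is false.
  m (successors {y}): φ is false.
  n (successors {v, m, k}): φ is false.
  k (successors {x, y, z, n, k}): φ is false.
Detail at u (counterexample):
  At u: Box r is false, p or not Dia q is true, so Box r and (p or not Dia q) is false.
    At u: Box r requires r at every successor {v, w, x, z, m}.
      r fails at w, so Box r is false at u.
    At u: p is true, not Dia q is false, so p or not Dia q is true.
      At u: Dia q is true, so not Dia q is false.

No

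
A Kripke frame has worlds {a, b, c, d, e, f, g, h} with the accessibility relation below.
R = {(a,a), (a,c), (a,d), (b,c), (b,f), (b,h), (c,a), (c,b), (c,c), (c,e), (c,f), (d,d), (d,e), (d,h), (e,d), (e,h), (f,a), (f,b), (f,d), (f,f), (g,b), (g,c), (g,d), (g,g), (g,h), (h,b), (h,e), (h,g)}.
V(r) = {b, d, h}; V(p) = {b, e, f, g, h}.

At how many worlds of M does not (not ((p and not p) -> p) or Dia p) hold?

Let φ = not (not ((p and not p) -> p) or Dia p). Evaluate φ at each world:
  a (successors {a, c, d}): φ is true.
  b (successors {c, f, h}): φ is false.
  c (successors {a, b, c, e, f}): φ is false.
  d (successors {d, e, h}): φ is false.
  e (successors {d, h}): φ is false.
  f (successors {a, b, d, f}): φ is false.
  g (successors {b, c, d, g, h}): φ is false.
  h (successors {b, e, g}): φ is false.
For instance, at g:
  At g: not ((p and not p) -> p) or Dia p is true, so not (not ((p and not p) -> p) or Dia p) is false.
    At g: not ((p and not p) -> p) is false, Dia p is true, so not ((p and not p) -> p) or Dia p is true.
      At g: Dia p requires p at some successor in {b, c, d, g, h}.
        p holds at b, so Dia p is true at g.
Satisfying worlds: {a}

1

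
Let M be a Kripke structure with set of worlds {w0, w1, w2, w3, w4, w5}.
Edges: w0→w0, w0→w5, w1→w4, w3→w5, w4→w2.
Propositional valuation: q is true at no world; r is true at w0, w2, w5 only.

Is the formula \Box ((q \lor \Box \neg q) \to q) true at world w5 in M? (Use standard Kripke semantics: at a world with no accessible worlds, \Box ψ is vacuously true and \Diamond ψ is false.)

At w5: no accessible worlds, so \Box ((q \lor \Box \neg q) \to q) holds vacuously.

Yes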